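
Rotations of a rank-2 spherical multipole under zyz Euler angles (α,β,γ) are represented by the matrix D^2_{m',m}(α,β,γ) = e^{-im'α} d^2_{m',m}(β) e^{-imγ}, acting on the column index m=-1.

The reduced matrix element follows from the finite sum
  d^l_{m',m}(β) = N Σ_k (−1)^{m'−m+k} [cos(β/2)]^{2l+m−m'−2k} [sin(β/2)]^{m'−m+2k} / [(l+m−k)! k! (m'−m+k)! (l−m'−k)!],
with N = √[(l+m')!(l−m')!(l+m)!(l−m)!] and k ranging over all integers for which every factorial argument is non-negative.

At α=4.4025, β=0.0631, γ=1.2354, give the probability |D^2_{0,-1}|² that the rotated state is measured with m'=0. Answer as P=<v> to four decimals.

P=0.0059

Split into d^2_{0,-1}(β=0.0631) × two z-phases.
With c≡cos(β/2)=0.999502 and s≡sin(β/2)=0.031545, N=[2·2·1·6]^{1/2}=4.898979
Admissible k: 0..1 (factorial args all ≥0)
  k=0: (−1)^1·4.8990/(2)·0.9995^3·0.0315^1 = -0.077153
  k=1: (−1)^2·4.8990/(2)·0.9995^1·0.0315^3 = +0.000077
d^2_{0,-1}(0.0631) = -0.077153 +0.000077 = -0.077076
|D^2_{0,-1}|² = |d^2_{0,-1}(β)|² = (-0.077076)² = 0.005941 (the z-rotation phases have unit modulus)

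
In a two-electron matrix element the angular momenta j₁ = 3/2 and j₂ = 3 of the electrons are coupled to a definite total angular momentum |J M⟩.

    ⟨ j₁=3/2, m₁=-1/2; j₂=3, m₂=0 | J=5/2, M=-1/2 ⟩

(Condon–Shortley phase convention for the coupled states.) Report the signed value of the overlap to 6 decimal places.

−√(6/35) = -0.414039

triangle: 2!*1!*4!/8! = 48/40320
(j±m)!: 1!*2!*3!*3!*2!*3! = 864
prefactor² = (2J+1)*Δ*N² = 216/35
  k=1: −1/(1!*1!*1!*2!*0!*2!) = -1/4
  k=2: +1/(2!*0!*0!*1!*1!*3!) = 1/12
Σ = -1/6  ⇒  CG² = 216/35*(-1/6)² = 6/35
CG = −√(6/35) = -0.414039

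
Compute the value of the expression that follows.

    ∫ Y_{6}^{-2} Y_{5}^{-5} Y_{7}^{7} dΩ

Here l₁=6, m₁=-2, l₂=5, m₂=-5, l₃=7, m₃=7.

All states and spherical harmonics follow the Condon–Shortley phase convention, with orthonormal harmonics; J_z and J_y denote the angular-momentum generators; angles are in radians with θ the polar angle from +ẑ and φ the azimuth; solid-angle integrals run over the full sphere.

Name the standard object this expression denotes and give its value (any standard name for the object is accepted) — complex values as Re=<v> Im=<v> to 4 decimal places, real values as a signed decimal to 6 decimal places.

This is a Gaunt coefficient — the integral of a triple product of spherical harmonics over the sphere.
Checks pass: Σm=0; 18 even; l₃=7∈[1,11].
(2·6+1)(2·5+1)(2·7+1) = 2145
Δ: 4! 8! 6! / 19! → 1/174594420
sum: t=0:+1/4147200 t=1:−1/207360 t=2:+1/82944 t=3:−1/207360 t=4:+1/4147200 = 1/345600
3j²(6 5 7; 0 0 0) = Δ·Π!·Σ² = 420/46189  (sign -1)
sum: t=0:+1/696729600 = 1/696729600
3j²(6 5 7; -2 -5 7) = Δ·Π!·Σ² = 7/1938  (sign +1)
combine: 4πI² = 2145·420/46189·7/1938 = 7350/104329
take √, sign -1: I = -0.07487489

Gaunt coefficient, -0.074875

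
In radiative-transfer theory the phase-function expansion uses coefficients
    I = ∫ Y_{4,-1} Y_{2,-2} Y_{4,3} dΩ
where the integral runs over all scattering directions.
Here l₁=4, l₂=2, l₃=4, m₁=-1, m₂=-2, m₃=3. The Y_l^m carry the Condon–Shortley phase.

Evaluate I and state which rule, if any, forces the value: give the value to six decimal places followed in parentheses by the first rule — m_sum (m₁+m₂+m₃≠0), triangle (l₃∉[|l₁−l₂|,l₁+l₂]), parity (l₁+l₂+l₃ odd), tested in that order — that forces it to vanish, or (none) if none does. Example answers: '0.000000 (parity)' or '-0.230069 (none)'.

Rules hold: Σm=0, L=10 even, 2≤4≤6.
N = 9·5·9 = 405
Δ = 2!·6!·2!/11! = 1/13860
Racah Σ t=0..2: t=0:+1/192 t=1:−1/36 t=2:+1/192 = -5/288
⇒ 3j(4 2 4; 0 0 0)² = 20/693, sgn -1
Racah Σ t=0..0: t=0:+1/480 = 1/480
⇒ 3j(4 2 4; -1 -2 3)² = 3/110, sgn -1
4πI² = N·(3j₀)²·(3jₘ)² = 270/847
I = +1·√(0.318772/4π) = 0.15927046
No selection rule forces the value: the integral is nonzero (none).

0.159270 (none)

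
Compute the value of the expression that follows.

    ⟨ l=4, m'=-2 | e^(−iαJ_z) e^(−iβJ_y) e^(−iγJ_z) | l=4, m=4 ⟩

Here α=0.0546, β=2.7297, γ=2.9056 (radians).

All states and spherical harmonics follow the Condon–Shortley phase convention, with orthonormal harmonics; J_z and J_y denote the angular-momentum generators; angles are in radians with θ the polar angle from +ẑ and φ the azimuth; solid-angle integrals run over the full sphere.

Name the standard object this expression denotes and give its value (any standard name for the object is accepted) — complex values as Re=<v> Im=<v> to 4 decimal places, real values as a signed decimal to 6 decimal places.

Wigner D-matrix element, Re=0.0963 Im=0.1692

This is a Wigner D-matrix element — the rotation-matrix element ⟨l m'| R(α,β,γ) |l m⟩ in the angular-momentum basis.
First d^4_{-2,4}(β=2.7297), then the phase factors e^{-i(-2)α} and e^{-i(4)γ}:
With c≡cos(β/2)=0.204494 and s≡sin(β/2)=0.978868, N=[2·720·40320·1]^{1/2}=7619.763776
The bounds max(0,m−m')=6 and min(l+m,l−m')=6 give 1 term
  k=6: (−1)^0·7619.7638/(1440)·0.2045^2·0.9789^6 = +0.194663
d^4_{-2,4}(2.7297) = +0.194663
Phases: e^{-i·(-2)·0.0546}=+0.994044+0.108983i, e^{-i·(4)·2.9056}=+0.586577+0.809894i ⇒ D=+0.096323+0.169161i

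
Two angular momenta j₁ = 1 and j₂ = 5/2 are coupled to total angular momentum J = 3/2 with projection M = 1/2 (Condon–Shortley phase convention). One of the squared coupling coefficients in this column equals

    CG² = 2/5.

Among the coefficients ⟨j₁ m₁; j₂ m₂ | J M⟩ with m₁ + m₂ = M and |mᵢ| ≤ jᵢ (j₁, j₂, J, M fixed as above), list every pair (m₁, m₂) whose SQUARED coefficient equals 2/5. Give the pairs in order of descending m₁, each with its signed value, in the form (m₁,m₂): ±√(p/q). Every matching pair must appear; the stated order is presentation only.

Admissible pairs with m₁+m₂ = M = 1/2: (-1,3/2), (0,1/2), (1,-1/2)
  (m₁,m₂)=(1,-1/2): CG² = 1/5, CG = +√(1/5)
  (m₁,m₂)=(0,1/2): CG² = 2/5, CG = −√(2/5)   ← matches the target
  (m₁,m₂)=(-1,3/2): CG² = 2/5, CG = +√(2/5)   ← matches the target
Pairs with CG² = 2/5: (0,1/2): −√(2/5); (-1,3/2): +√(2/5)

(0,1/2): −√(2/5); (-1,3/2): +√(2/5)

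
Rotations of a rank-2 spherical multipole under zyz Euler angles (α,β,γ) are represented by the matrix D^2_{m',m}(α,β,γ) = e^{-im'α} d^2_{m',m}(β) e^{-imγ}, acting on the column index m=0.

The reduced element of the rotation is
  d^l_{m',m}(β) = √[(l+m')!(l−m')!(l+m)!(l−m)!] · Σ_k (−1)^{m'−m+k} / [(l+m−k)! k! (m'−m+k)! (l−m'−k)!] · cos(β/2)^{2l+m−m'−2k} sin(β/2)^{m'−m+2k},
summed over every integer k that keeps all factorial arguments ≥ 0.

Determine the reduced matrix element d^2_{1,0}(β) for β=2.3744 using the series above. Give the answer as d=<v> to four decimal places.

d^2_{1,0}(β=2.3744) via the finite sum:
With c≡cos(β/2)=0.374258 and s≡sin(β/2)=0.927325, N=[6·1·2·2]^{1/2}=4.898979
k: max(0,(0)−(1))=0 … min(2+(0),2−(1))=1
  k=0: (−1)^1·4.8990/(2)·0.3743^3·0.9273^1 = -0.119075
  k=1: (−1)^2·4.8990/(2)·0.3743^1·0.9273^3 = +0.731041
d^2_{1,0}(2.3744) = -0.119075 +0.731041 = +0.611967

d=0.6120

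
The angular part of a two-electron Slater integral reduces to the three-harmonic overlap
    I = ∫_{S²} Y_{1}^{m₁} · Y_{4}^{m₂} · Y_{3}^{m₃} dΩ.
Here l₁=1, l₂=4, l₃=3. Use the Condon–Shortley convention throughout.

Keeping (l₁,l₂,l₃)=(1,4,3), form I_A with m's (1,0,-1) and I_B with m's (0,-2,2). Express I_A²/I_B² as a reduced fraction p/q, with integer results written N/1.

Shared (l₁,l₂,l₃)=(1,4,3): N and (l;000)² cancel in I_A²/I_B².
A: Δ = 2!·0!·6!/9! = 1/252; Racah Σ t=0..0: t=0:+1/96 = 1/96; ⇒ 3j(1 4 3; 1 0 -1)² = 1/42, sgn +1
B: Δ = 2!·0!·6!/9! = 1/252; Racah Σ t=1..1: t=1:−1/120 = -1/120; ⇒ 3j(1 4 3; 0 -2 2)² = 1/21, sgn +1
I_A²/I_B² = (1/42)/(1/21) = 1/2

1/2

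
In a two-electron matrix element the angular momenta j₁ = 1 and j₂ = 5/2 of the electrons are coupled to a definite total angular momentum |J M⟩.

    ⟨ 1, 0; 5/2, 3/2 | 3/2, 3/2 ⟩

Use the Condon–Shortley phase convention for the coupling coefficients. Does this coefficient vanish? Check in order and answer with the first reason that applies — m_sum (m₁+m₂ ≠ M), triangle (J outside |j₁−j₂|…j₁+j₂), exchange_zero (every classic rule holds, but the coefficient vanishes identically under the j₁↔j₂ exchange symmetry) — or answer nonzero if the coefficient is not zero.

m-sum: m₁+m₂ = 0+3/2 = 3/2, M = 3/2  ✓
triangle: |j₁−j₂| = 3/2 ≤ J = 3/2 ≤ j₁+j₂ = 7/2  ✓
exchange: j₁≠j₂ or m₁≠m₂ — the exchange symmetry imposes no constraint here
value check: CG = −√(4/15) = -0.516398 ≠ 0

nonzero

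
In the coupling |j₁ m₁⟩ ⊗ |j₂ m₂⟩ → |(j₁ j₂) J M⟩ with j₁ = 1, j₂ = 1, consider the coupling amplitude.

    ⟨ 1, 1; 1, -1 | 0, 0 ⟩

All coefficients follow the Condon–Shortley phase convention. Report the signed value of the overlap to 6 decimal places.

j₁+j₂−J=2  J+j₁−j₂=0  J−j₁+j₂=0  j₁+j₂+J+1=3
(j₁±m₁, j₂±m₂, J±M) = (2,0,0,2,0,0)
P² = 4/3
sum k=0..0:
  [0] +1/2 = 1/2
S = 1/2
C² = P²·S² = 1/3 ; C = +0.577350

+0.577350  (= +√(1/3))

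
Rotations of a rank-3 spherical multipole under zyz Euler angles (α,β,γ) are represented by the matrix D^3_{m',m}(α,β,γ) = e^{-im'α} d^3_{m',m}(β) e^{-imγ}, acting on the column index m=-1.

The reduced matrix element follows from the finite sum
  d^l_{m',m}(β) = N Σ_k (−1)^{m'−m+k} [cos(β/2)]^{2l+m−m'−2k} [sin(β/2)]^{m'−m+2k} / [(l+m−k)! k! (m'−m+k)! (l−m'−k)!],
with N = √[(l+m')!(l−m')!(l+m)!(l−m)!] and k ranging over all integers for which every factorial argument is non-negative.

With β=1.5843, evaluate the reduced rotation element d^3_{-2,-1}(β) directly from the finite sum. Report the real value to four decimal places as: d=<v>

d=-0.4057

d^3_{-2,-1}(β=1.5843) via the finite sum:
c=cos(1.584300/2)=0.702316, s=sin(1.584300/2)=0.711865; N=√[1·120·2·24]=75.894664
k: max(0,(-1)−(-2))=1 … min(3+(-1),3−(-2))=2
  k=1: (−1)^0·75.8947/(24)·0.7023^5·0.7119^1 = +0.384646
  k=2: (−1)^1·75.8947/(12)·0.7023^3·0.7119^3 = -0.790353
d^3_{-2,-1}(1.5843) = +0.384646 -0.790353 = -0.405707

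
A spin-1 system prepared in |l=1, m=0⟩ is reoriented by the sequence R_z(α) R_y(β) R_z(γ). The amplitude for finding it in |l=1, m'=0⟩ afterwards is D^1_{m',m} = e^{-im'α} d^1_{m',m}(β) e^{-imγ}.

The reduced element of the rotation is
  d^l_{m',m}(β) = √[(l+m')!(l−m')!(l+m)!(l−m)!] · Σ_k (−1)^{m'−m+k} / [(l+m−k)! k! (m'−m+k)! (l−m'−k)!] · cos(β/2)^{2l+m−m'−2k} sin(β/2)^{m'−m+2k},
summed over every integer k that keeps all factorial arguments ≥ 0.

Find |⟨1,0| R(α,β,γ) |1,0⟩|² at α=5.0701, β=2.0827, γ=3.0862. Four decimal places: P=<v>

First d^1_{0,0}(β=2.0827), then the phase factors e^{-i(0)α} and e^{-i(0)γ}:
With c≡cos(β/2)=0.505056 and s≡sin(β/2)=0.863087, N=[1·1·1·1]^{1/2}=1.000000
k∈{0,1} keeps every argument non-negative
  k=0: (−1)^0·1.0000/(1)·0.5051^2·0.8631^0 = +0.255081
  k=1: (−1)^1·1.0000/(1)·0.5051^0·0.8631^2 = -0.744919
d^1_{0,0}(2.0827) = +0.255081 -0.744919 = -0.489838
|D^1_{0,0}|² = |d^1_{0,0}(β)|² = (-0.489838)² = 0.239941 (the z-rotation phases have unit modulus)

P=0.2399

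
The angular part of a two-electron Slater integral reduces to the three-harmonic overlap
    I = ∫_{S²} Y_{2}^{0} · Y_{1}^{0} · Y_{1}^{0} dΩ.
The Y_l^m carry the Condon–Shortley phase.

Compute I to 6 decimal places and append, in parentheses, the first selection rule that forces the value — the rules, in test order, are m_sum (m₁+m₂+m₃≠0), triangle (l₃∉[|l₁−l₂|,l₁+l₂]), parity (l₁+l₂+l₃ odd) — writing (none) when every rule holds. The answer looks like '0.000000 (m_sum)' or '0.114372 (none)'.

0.252313 (none)

Checks pass: Σm=0; 4 even; l₃=1∈[1,3].
(2·2+1)(2·1+1)(2·1+1) = 45
Δ: 2! 2! 0! / 5! → 1/30
sum: t=1:−1/1 = -1/1
3j²(2 1 1; 0 0 0) = Δ·Π!·Σ² = 2/15  (sign +1)
(m-triple is (0,0,0) — same symbol as above.)
combine: 4πI² = 45·2/15·2/15 = 4/5
take √, sign +1: I = 0.25231325
No selection rule forces the value: the integral is nonzero (none).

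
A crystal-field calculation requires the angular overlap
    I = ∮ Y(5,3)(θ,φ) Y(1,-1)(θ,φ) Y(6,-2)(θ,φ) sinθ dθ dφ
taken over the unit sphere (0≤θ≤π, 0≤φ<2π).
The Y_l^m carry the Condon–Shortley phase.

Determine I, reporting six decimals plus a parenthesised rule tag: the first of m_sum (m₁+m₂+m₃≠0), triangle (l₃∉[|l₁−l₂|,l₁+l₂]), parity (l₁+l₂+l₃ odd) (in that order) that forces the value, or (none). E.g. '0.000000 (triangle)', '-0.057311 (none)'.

0.100084 (none)

m-sum 0 ✓  L=12 even ✓  4≤6≤6 ✓
Π(2lᵢ+1) = 11×3×13 = 429
triangle coeff Δ(5,1,6) = 1/858
Σ_t [0,0]: t=0:+1/14400 = 1/14400
(3j)²=6/143 [(5 1 6; 0 0 0)], sign=+1
Σ_t [0,0]: t=0:+1/161280 = 1/161280
(3j)²=1/143 [(5 1 6; 3 -1 -2)], sign=+1
⇒ 4πI² = 18/143
I = (+1)√(18/143/(4π)) = 0.10008369
No selection rule forces the value: the integral is nonzero (none).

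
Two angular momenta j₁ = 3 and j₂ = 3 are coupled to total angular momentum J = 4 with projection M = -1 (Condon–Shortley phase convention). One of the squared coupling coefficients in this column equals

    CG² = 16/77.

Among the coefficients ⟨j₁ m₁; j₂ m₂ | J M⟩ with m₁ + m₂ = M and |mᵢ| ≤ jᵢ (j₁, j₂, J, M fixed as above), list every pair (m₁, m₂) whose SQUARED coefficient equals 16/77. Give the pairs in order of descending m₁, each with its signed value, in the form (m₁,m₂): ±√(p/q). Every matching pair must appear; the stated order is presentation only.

(1,-2): +√(16/77); (-2,1): +√(16/77)

Admissible pairs with m₁+m₂ = M = -1: (-3,2), (-2,1), (-1,0), (0,-1), (1,-2), (2,-3)
  (m₁,m₂)=(2,-3): CG² = 15/77, CG = +√(15/77)
  (m₁,m₂)=(1,-2): CG² = 16/77, CG = +√(16/77)   ← matches the target
  (m₁,m₂)=(0,-1): CG² = 15/154, CG = −√(15/154)
  (m₁,m₂)=(-1,0): CG² = 15/154, CG = −√(15/154)
  (m₁,m₂)=(-2,1): CG² = 16/77, CG = +√(16/77)   ← matches the target
  (m₁,m₂)=(-3,2): CG² = 15/77, CG = +√(15/77)
Pairs with CG² = 16/77: (1,-2): +√(16/77); (-2,1): +√(16/77)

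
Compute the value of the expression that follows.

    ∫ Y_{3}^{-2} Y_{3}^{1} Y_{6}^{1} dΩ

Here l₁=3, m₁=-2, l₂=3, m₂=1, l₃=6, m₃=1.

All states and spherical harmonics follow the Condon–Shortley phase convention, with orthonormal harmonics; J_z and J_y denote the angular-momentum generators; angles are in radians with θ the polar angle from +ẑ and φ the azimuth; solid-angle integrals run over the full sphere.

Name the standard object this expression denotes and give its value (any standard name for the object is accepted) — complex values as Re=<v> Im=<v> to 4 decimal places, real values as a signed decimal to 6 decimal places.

Gaunt coefficient, -0.121471

This is a Gaunt coefficient — the integral of a triple product of spherical harmonics over the sphere.
Checks pass: Σm=0; 12 even; l₃=6∈[0,6].
(2·3+1)(2·3+1)(2·6+1) = 637
Δ: 0! 6! 6! / 13! → 1/12012
sum: t=0:+1/1296 = 1/1296
3j²(3 3 6; 0 0 0) = Δ·Π!·Σ² = 100/3003  (sign +1)
sum: t=0:+1/5760 = 1/5760
3j²(3 3 6; -2 1 1) = Δ·Π!·Σ² = 5/572  (sign -1)
combine: 4πI² = 637·100/3003·5/572 = 875/4719
take √, sign -1: I = -0.12147142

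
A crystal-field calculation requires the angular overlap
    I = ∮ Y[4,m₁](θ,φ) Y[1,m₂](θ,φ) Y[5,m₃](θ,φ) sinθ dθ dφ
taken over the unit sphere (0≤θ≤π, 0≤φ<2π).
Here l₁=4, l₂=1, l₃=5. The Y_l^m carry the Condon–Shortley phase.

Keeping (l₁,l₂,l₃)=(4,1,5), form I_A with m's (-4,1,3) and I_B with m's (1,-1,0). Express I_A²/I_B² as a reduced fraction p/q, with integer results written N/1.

1/10

Shared (l₁,l₂,l₃)=(4,1,5): N and (l;000)² cancel in I_A²/I_B².
A: Δ = 0!·8!·2!/11! = 1/495; Racah Σ t=0..0: t=0:+1/80640 = 1/80640; ⇒ 3j(4 1 5; -4 1 3)² = 1/495, sgn +1
B: Δ = 0!·8!·2!/11! = 1/495; Racah Σ t=0..0: t=0:+1/1440 = 1/1440; ⇒ 3j(4 1 5; 1 -1 0)² = 2/99, sgn -1
I_A²/I_B² = (1/495)/(2/99) = 1/10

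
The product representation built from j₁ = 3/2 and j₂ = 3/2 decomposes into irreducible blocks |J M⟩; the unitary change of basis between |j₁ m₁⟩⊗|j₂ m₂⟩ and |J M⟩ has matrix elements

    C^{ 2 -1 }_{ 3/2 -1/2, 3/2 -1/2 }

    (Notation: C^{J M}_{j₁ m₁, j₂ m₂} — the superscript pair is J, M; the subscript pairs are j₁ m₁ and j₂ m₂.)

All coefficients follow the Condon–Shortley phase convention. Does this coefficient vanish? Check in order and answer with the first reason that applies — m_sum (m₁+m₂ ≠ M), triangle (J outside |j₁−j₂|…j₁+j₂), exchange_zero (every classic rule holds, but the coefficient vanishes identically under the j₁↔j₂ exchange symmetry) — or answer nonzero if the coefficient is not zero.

exchange_zero

m-sum: m₁+m₂ = -1/2+(-1/2) = -1, M = -1  ✓
triangle: |j₁−j₂| = 0 ≤ J = 2 ≤ j₁+j₂ = 3  ✓
exchange: j₁=j₂ and m₁=m₂, and (−1)^(j₁+j₂−J) = (−1)^1 = −1 forces ⟨j₁m₁;j₂m₂|JM⟩ = −⟨j₂m₂;j₁m₁|JM⟩ = −⟨j₁m₁;j₂m₂|JM⟩ ⇒ the coefficient vanishes identically
Racah sum check: Σ_k collapses to 0 ⇒ CG = 0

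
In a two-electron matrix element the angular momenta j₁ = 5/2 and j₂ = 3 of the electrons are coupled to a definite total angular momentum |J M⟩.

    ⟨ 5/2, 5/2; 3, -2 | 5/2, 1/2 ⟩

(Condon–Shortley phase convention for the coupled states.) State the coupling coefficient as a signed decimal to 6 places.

+√(5/14) ≈ +0.597614

triangle: 3!×2!×3!/9! = 72/362880
(j±m)!: 5!×0!×1!×5!×3!×2! = 172800
prefactor² = (2J+1)×Δ×N² = 1440/7
  k=0: +1/(0!×3!×0!×1!×2!×2!) = 1/24
Σ = 1/24  ⇒  CG² = 1440/7×(1/24)² = 5/14
CG = +√(5/14) = +0.597614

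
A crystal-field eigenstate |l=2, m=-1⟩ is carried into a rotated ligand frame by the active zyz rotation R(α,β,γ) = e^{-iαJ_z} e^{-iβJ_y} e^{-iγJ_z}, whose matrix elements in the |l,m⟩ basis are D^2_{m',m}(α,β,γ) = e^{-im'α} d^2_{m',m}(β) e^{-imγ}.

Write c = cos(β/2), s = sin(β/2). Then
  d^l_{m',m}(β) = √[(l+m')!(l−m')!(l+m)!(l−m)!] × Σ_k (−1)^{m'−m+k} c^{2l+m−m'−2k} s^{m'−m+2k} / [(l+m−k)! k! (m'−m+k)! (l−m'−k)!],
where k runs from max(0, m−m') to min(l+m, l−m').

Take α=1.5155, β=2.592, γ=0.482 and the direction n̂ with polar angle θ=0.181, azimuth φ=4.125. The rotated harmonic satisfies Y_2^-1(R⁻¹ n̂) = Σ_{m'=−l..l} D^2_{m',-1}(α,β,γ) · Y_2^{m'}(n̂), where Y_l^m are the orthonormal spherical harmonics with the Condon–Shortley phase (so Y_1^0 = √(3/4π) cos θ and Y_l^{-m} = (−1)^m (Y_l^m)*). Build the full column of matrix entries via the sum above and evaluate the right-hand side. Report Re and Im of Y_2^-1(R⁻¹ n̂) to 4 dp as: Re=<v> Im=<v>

Re=0.2101 Im=0.1832

Need the full column D^2_{m',-1} for m'=−2..2 at α=1.5155, β=2.5920, γ=0.4820.
cos(β/2)=0.271351, sin(β/2)=0.962480
d^2_{-2,-1}: single k=1 term ⇒ +0.038461;  D = -0.035838-0.013958i
d^2_{-1,-1}: k∈[0..1] ⇒ +0.005422 -0.204629 = -0.199208;  D = +0.082447-0.181346i
d^2_{0,-1}: k∈[0..1] ⇒ -0.047104 +0.592629 = +0.545524;  D = +0.483373+0.252879i
d^2_{1,-1}: k∈[0..1] ⇒ +0.204629 -0.858159 = -0.653530;  D = -0.334486+0.561444i
d^2_{2,-1}: single k=0 term ⇒ -0.483879;  D = +0.401376+0.270253i
Y_2^{m'}(θ=0.181,φ=4.125) and Σ D·Y over m':
  (-0.0358-0.0140i)·(-0.0048-0.0115i)  (+0.0824-0.1813i)·(-0.0758+0.1139i)  (+0.4834+0.2529i)·(+0.6001+0.0000i)  (-0.3345+0.5614i)·(+0.0758+0.1139i)  (+0.4014+0.2703i)·(-0.0048+0.0115i)
Y_2^-1(R⁻¹ n̂) = +0.210146+0.183183i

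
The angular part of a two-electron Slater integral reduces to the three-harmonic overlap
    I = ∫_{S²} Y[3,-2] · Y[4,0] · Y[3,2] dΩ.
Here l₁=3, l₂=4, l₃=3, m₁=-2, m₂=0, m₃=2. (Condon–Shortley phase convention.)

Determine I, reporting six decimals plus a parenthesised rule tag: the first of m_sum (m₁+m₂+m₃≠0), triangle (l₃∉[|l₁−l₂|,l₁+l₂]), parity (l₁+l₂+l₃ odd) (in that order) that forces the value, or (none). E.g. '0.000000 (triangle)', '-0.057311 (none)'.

-0.179515 (none)

Rules hold: Σm=0, L=10 even, 1≤3≤7.
N = 7·9·7 = 441
Δ = 4!·2!·4!/11! = 1/34650
Racah Σ t=1..3: t=1:−1/72 t=2:+1/16 t=3:−1/72 = 5/144
⇒ 3j(3 4 3; 0 0 0)² = 2/77, sgn -1
Racah Σ t=3..4: t=3:−1/72 t=4:+1/576 = -7/576
⇒ 3j(3 4 3; -2 0 2)² = 7/198, sgn +1
4πI² = N·(3j₀)²·(3jₘ)² = 49/121
I = -1·√(0.404959/4π) = -0.17951487
No selection rule forces the value: the integral is nonzero (none).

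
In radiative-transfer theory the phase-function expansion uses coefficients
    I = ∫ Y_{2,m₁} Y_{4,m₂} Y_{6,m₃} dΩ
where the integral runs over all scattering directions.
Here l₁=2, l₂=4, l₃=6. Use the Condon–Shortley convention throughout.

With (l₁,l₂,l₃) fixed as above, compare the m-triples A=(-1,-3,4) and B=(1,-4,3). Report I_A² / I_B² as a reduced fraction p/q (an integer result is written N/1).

80/3

Same 2,4,6: normalisation and zero-m 3j drop out of the ratio.
A: Δ: 0! 4! 8! / 13! → 1/6435; sum: t=0:+1/30240 = 1/30240; 3j²(2 4 6; -1 -3 4) = Δ·Π!·Σ² = 16/429  (sign +1)
B: Δ: 0! 4! 8! / 13! → 1/6435; sum: t=0:+1/241920 = 1/241920; 3j²(2 4 6; 1 -4 3) = Δ·Π!·Σ² = 1/715  (sign -1)
I_A²/I_B² = (16/429)/(1/715) = 80/3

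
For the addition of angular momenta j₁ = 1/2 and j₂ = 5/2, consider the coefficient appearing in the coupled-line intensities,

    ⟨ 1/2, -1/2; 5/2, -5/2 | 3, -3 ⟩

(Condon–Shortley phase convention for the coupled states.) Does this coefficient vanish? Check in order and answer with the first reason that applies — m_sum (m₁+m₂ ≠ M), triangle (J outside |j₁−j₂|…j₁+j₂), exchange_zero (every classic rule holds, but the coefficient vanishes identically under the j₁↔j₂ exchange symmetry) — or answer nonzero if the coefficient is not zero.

nonzero

m-sum: m₁+m₂ = -1/2+(-5/2) = -3, M = -3  ✓
triangle: |j₁−j₂| = 2 ≤ J = 3 ≤ j₁+j₂ = 3  ✓
exchange: j₁≠j₂ or m₁≠m₂ — the exchange symmetry imposes no constraint here
value check: CG = +1 = +1.000000 ≠ 0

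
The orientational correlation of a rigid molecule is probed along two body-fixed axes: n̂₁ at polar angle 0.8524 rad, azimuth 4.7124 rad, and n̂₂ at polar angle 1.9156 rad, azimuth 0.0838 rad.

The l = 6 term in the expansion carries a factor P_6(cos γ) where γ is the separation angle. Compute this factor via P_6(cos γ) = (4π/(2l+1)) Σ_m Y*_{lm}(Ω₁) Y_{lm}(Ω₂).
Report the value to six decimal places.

Expand P_6 via completeness: Σ_{m} conj(Y_{6,m}) at Ω₁ times Y_{6,m} at Ω₂ —
  m=-6: Y*=-0.08797 - 0.00001j  Y=0.29415 - 0.16177j  product -0.02588 + 0.01423j
  m=-5: Y*=0.00001 - 0.26640j  Y=-0.38153 + 0.16992j  product 0.04526 + 0.10164j
  m=-4: Y*=0.43157 + 0.00002j  Y=0.06787 - 0.02364j  product 0.02929 - 0.01020j
  m=-3: Y*=-0.00001 + 0.32294j  Y=0.30990 - 0.07959j  product 0.02570 + 0.10008j
  m=-2: Y*=0.11164 + 0.00000j  Y=-0.17800 + 0.03011j  product -0.01987 + 0.00336j
  m=-1: Y*=-0.00000 + 0.36810j  Y=-0.26161 + 0.02197j  product -0.00809 - 0.09630j
  m=+0: Y*=0.00964 + 0.00000j  Y=0.20527 + 0.00000j  product 0.00198 + 0.00000j
  m=+1: Y*=0.00000 + 0.36810j  Y=0.26161 + 0.02197j  product -0.00809 + 0.09630j
  m=+2: Y*=0.11164 - 0.00000j  Y=-0.17800 - 0.03011j  product -0.01987 - 0.00336j
  m=+3: Y*=0.00001 + 0.32294j  Y=-0.30990 - 0.07959j  product 0.02570 - 0.10008j
  m=+4: Y*=0.43157 - 0.00002j  Y=0.06787 + 0.02364j  product 0.02929 + 0.01020j
  m=+5: Y*=-0.00001 - 0.26640j  Y=0.38153 + 0.16992j  product 0.04526 - 0.10164j
  m=+6: Y*=-0.08797 + 0.00001j  Y=0.29415 + 0.16177j  product -0.02588 - 0.01423j
Accumulated sum 0.09482 - 0.00000j; after 4π/(2l+1) scaling, 0.09165 - 0.00000j ⇒ P_6 = 0.091654

0.091654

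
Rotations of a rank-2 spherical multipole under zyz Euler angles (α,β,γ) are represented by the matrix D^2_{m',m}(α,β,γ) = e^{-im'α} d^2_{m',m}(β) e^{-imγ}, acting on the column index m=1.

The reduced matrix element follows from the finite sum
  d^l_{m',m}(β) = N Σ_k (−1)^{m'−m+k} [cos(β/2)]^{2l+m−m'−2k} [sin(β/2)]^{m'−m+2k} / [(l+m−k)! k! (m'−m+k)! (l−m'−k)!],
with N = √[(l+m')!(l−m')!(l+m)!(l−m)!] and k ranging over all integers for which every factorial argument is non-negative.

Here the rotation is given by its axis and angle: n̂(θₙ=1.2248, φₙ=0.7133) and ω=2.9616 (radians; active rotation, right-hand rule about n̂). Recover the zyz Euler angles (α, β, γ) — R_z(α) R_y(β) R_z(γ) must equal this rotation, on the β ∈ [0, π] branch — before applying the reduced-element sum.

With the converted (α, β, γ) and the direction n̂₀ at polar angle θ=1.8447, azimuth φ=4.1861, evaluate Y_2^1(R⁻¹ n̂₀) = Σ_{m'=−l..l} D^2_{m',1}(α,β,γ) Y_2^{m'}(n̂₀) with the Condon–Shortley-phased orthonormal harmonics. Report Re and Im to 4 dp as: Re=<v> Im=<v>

Re=-0.2177 Im=-0.0848

Axis–angle → zyz. n̂ = (sinθₙcosφₙ, sinθₙsinφₙ, cosθₙ) = (+0.711392, +0.615556, +0.339134), ω = 2.9616.
R = I cosω + sinω [n̂]ₓ + (1−cosω) n̂n̂ᵀ gives
  R = [+0.020138, +0.808016, +0.588816; +0.929442, -0.232148, +0.286784; +0.368419, +0.541495, -0.755679]
β = atan2(√(R₁₃²+R₂₃²), R₃₃) = 2.427487; α = atan2(R₂₃, R₁₃) mod 2π = 0.453236; γ = atan2(R₃₂, −R₃₁) mod 2π = 2.168229
Need the full column D^2_{m',1} for m'=−2..2 at α=0.4532, β=2.4275, γ=2.1682.
cos(β/2)=0.349515, sin(β/2)=0.936931
d^2_{-2,1}: single k=3 term ⇒ +0.574934;  D = +0.174863-0.547697i
d^2_{-1,1}: k∈[2..3] ⇒ +0.321712 -0.770602 = -0.448890;  D = +0.064504+0.444232i
d^2_{0,1}: k∈[1..2] ⇒ +0.097989 -0.704148 = -0.606158;  D = +0.340977+0.501161i
d^2_{1,1}: k∈[0..1] ⇒ +0.014923 -0.321712 = -0.306789;  D = +0.266218+0.152471i
d^2_{2,1}: single k=0 term ⇒ -0.080008;  D = +0.079829+0.005348i
Y_2^{m'}(θ=1.8447,φ=4.1861) and Σ D·Y over m':
  (+0.1749-0.5477i)·(-0.1773-0.3110i)  (+0.0645+0.4442i)·(+0.1011-0.1740i)  (+0.3410+0.5012i)·(-0.2462+0.0000i)  (+0.2662+0.1525i)·(-0.1011-0.1740i)  (+0.0798+0.0053i)·(-0.1773+0.3110i)
Y_2^1(R⁻¹ n̂) = -0.217688-0.084792i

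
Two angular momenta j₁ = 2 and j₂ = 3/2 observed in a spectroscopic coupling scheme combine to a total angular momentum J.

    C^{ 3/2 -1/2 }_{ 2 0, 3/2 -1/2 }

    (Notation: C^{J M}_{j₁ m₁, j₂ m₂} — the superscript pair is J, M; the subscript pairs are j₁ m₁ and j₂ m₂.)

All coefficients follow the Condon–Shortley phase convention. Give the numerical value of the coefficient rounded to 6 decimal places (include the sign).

-0.447214  (= −√(1/5))

j₁+j₂−J=2  J+j₁−j₂=2  J−j₁+j₂=1  j₁+j₂+J+1=6
(j₁±m₁, j₂±m₂, J±M) = (2,2,1,2,1,2)
P² = 16/45
sum k=0..1:
  [0] +1/4 = 1/4
  [1] −1/1 = -1
S = -3/4
C² = P²·S² = 1/5 ; C = -0.447214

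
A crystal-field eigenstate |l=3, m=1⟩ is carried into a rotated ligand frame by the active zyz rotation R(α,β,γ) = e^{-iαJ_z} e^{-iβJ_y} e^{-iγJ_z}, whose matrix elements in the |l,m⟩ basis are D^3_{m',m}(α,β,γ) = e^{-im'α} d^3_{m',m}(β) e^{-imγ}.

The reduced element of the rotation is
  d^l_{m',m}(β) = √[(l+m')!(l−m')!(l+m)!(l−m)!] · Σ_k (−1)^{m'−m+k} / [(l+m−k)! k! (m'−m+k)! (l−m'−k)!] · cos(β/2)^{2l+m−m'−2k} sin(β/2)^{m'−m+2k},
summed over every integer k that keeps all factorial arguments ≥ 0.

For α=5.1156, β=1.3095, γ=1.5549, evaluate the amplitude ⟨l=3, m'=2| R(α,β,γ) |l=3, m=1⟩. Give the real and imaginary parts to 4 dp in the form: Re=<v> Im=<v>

D^3_{2,1}(5.1156,1.3095,1.5549) = e^{-i·2·5.1156}·d^3_{2,1}(1.3095)·e^{-i·1·1.5549}. Compute d first:
With c≡cos(β/2)=0.793200 and s≡sin(β/2)=0.608961, N=[120·1·24·2]^{1/2}=75.894664
The bounds max(0,m−m')=0 and min(l+m,l−m')=1 give 2 terms
  k=0: (−1)^1·75.8947/(24)·0.7932^5·0.6090^1 = -0.604649
  k=1: (−1)^2·75.8947/(12)·0.7932^3·0.6090^3 = +0.712766
d^3_{2,1}(1.3095) = -0.604649 +0.712766 = +0.108116
Attach z-rotation phases: D = e^{-i(2)(5.1156)}·(+0.108116)·e^{-i(1)(1.5549)} = +0.076841+0.076057i

Re=0.0768 Im=0.0761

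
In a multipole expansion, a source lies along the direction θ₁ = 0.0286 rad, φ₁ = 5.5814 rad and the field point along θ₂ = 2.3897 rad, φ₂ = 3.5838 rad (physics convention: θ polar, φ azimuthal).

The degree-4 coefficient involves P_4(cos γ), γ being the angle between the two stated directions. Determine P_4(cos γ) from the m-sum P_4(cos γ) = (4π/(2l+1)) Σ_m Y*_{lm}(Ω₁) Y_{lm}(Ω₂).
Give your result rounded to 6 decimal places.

-0.369351

Term-by-term m-sum for l=4 (normalisation 4π/9 = 1.396263):
  term(m=-4) = (-0.000000, 0.000000)   from Y*(Ω₁)=(-0.000000, -0.000000), Y(Ω₂)=(-0.018949, -0.094431)
  term(m=-3) = (-0.000008, 0.000002)   from Y*(Ω₁)=(-0.000015, -0.000025), Y(Ω₂)=(0.070426, -0.282668)
  term(m=-2) = (-0.000460, -0.000527)   from Y*(Ω₁)=(0.000273, -0.001617), Y(Ω₂)=(0.270436, -0.330094)
  term(m=-1) = (0.003875, -0.008522)   from Y*(Ω₁)=(0.041250, -0.034871), Y(Ω₂)=(0.156647, -0.074169)
  term(m=+0) = (-0.271343, 0.000000)   from Y*(Ω₁)=(0.842827, -0.000000), Y(Ω₂)=(-0.321944, 0.000000)
  term(m=+1) = (0.003875, 0.008522)   from Y*(Ω₁)=(-0.041250, -0.034871), Y(Ω₂)=(-0.156647, -0.074169)
  term(m=+2) = (-0.000460, 0.000527)   from Y*(Ω₁)=(0.000273, 0.001617), Y(Ω₂)=(0.270436, 0.330094)
  term(m=+3) = (-0.000008, -0.000002)   from Y*(Ω₁)=(0.000015, -0.000025), Y(Ω₂)=(-0.070426, -0.282668)
  term(m=+4) = (-0.000000, -0.000000)   from Y*(Ω₁)=(-0.000000, 0.000000), Y(Ω₂)=(-0.018949, 0.094431)
Σ over m = (-0.264528, -0.000000); ×(4π/9) → (-0.369351, -0.000000). Real part: -0.369351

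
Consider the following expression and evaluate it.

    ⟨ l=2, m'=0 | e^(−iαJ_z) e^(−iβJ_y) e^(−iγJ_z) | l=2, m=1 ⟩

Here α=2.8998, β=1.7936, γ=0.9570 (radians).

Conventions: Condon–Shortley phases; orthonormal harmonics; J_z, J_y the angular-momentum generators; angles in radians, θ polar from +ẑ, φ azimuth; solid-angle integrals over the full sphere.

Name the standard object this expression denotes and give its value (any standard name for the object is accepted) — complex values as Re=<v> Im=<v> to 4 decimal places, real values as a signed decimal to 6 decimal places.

Wigner D-matrix element, Re=-0.1520 Im=0.2158

This is a Wigner D-matrix element — the rotation-matrix element ⟨l m'| R(α,β,γ) |l m⟩ in the angular-momentum basis.
Split into d^2_{0,1}(β=1.7936) × two z-phases.
c=cos(1.793600/2)=0.624113, s=sin(1.793600/2)=0.781334; N=√[2·2·6·1]=4.898979
k∈{1,2} keeps every argument non-negative
  k=1: (−1)^0·4.8990/(2)·0.6241^3·0.7813^1 = +0.465268
  k=2: (−1)^1·4.8990/(2)·0.6241^1·0.7813^3 = -0.729204
d^2_{0,1}(1.7936) = +0.465268 -0.729204 = -0.263936
D = (+1.000000+0.000000i)·(-0.263936)·(+0.575975-0.817467i) = -0.152021+0.215759i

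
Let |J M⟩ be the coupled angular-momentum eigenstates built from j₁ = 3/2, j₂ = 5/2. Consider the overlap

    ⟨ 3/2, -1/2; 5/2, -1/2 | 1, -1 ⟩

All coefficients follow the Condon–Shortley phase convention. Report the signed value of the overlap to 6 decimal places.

+0.387298  (= +√(3/20))

√[3·3!0!2!/6! · 1!2!2!3!0!2!] = √(12/5)
  +(−1)^2/∏(2,1,0,0,0,2)! = 1/4  (running 1/4)
⟨..|..⟩ = √(12/5)·(1/4) = +0.387298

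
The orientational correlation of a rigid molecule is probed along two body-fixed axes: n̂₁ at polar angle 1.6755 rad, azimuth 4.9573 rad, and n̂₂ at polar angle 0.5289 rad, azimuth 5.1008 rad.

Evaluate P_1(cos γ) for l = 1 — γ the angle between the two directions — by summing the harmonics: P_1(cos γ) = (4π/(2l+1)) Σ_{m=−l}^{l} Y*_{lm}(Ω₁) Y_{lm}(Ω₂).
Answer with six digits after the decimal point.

0.406431

Summing Y*_{l m}(θ₁,φ₁)·Y_{l m}(θ₂,φ₂) over m ∈ [−1, 1]; prefactor 4π/(2·1+1) = 4.188790:
  [-1]  conj(Y_{1,-1})(Ω₁) = +0.083313-0.333349i ; Y_{1,-1}(Ω₂) = +0.066022+0.161345i ; Δ = +0.059285-0.008566i
  [+0]  conj(Y_{1,0})(Ω₁) = -0.051065-0.000000i ; Y_{1,0}(Ω₂) = +0.421841+0.000000i ; Δ = -0.021541-0.000000i
  [+1]  conj(Y_{1,1})(Ω₁) = -0.083313-0.333349i ; Y_{1,1}(Ω₂) = -0.066022+0.161345i ; Δ = +0.059285+0.008566i
Σ over m = +0.097028+0.000000i; ×(4π/3) → +0.406431+0.000000i. Real part: 0.406431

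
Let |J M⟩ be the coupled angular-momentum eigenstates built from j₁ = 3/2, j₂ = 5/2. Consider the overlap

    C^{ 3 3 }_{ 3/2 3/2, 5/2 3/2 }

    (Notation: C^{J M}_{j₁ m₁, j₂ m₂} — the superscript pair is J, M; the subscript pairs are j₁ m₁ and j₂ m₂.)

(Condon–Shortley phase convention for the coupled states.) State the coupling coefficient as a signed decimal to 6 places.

+0.612372

j₁+j₂−J=1  J+j₁−j₂=2  J−j₁+j₂=4  j₁+j₂+J+1=8
(j₁±m₁, j₂±m₂, J±M) = (3,0,4,1,6,0)
P² = 864
sum k=0..0:
  [0] +1/48 = 1/48
S = 1/48
C² = P²·S² = 3/8 ; C = +0.612372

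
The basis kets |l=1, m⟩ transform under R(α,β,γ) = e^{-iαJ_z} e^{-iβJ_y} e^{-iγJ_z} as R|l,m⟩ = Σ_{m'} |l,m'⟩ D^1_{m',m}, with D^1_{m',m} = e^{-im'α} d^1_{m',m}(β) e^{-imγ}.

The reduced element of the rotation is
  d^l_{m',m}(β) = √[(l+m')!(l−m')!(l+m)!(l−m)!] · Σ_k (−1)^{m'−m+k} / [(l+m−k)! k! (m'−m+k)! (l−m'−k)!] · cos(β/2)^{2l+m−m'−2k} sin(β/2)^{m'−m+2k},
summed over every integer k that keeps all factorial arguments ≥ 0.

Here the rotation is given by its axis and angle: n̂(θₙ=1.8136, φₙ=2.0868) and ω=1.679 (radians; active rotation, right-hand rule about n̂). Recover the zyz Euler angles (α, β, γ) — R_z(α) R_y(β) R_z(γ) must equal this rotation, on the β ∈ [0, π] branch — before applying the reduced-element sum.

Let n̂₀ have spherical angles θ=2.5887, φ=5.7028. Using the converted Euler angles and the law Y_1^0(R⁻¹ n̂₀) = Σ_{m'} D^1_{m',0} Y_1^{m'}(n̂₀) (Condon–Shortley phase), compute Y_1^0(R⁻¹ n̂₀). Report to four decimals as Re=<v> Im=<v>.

Re=0.1904 Im=0.0000

Axis–angle → zyz. n̂ = (sinθₙcosφₙ, sinθₙsinφₙ, cosθₙ) = (-0.478935, +0.844285, -0.240425), ω = 1.6790.
R = I cosω + sinω [n̂]ₓ + (1−cosω) n̂n̂ᵀ gives
  R = [+0.146158, -0.209007, +0.966930; -0.687044, +0.681803, +0.251226; -0.711764, -0.701043, -0.043946]
β = atan2(√(R₁₃²+R₂₃²), R₃₃) = 1.614757; α = atan2(R₂₃, R₁₃) mod 2π = 0.254198; γ = atan2(R₃₂, −R₃₁) mod 2π = 5.505376
Need the full column D^1_{m',0} for m'=−1..1 at α=0.2542, β=1.6148, γ=5.5054.
cos(β/2)=0.691395, sin(β/2)=0.722477
d^1_{-1,0}: single k=1 term ⇒ +0.706424;  D = +0.683723+0.177644i
d^1_{0,0}: k∈[0..1] ⇒ +0.478027 -0.521973 = -0.043946;  D = -0.043946+0.000000i
d^1_{1,0}: single k=0 term ⇒ -0.706424;  D = -0.683723+0.177644i
Y_1^{m'}(θ=2.5887,φ=5.7028) and Σ D·Y over m':
  (+0.6837+0.1776i)·(+0.1517+0.0995i)  (-0.0439+0.0000i)·(-0.4158+0.0000i)  (-0.6837+0.1776i)·(-0.1517+0.0995i)
Y_1^0(R⁻¹ n̂) = +0.190403+0.000000i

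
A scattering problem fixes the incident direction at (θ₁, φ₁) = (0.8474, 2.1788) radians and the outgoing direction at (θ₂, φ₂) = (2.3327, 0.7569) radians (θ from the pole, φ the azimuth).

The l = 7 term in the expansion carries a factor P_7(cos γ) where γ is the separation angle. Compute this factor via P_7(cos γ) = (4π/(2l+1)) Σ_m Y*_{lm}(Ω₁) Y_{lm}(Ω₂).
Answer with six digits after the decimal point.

0.071840

Expand P_7 via completeness: Σ_{m} conj(Y_{7,m}) at Ω₁ times Y_{7,m} at Ω₂ —
  m=-7: Y*=-0.059672+0.029295i  Y=+0.028699+0.043244i  product -0.002979-0.001740i
  m=-6: Y*=+0.192079+0.106542i  Y=+0.031526-0.182575i  product +0.025507-0.031710i
  m=-5: Y*=-0.041342-0.405608i  Y=-0.302473+0.226574i  product +0.104405+0.113319i
  m=-4: Y*=-0.313630+0.269343i  Y=+0.440615+0.050446i  product -0.151777+0.102856i
  m=-3: Y*=+0.069237+0.017917i  Y=-0.108518-0.128862i  product -0.005205-0.010866i
  m=-2: Y*=+0.116107+0.313409i  Y=+0.015930-0.279193i  product +0.089351-0.027424i
  m=-1: Y*=+0.131085-0.188354i  Y=-0.223427+0.211042i  product +0.010463+0.069748i
  m=+0: Y*=+0.274041-0.000000i  Y=-0.196240+0.000000i  product -0.053778+0.000000i
  m=+1: Y*=-0.131085-0.188354i  Y=+0.223427+0.211042i  product +0.010463-0.069748i
  m=+2: Y*=+0.116107-0.313409i  Y=+0.015930+0.279193i  product +0.089351+0.027424i
  m=+3: Y*=-0.069237+0.017917i  Y=+0.108518-0.128862i  product -0.005205+0.010866i
  m=+4: Y*=-0.313630-0.269343i  Y=+0.440615-0.050446i  product -0.151777-0.102856i
  m=+5: Y*=+0.041342-0.405608i  Y=+0.302473+0.226574i  product +0.104405-0.113319i
  m=+6: Y*=+0.192079-0.106542i  Y=+0.031526+0.182575i  product +0.025507+0.031710i
  m=+7: Y*=+0.059672+0.029295i  Y=-0.028699+0.043244i  product -0.002979+0.001740i
Total Σ_m = +0.085752+0.000000i. Multiply by 0.837758: +0.071840+0.000000i. P_7(cos γ) = 0.071840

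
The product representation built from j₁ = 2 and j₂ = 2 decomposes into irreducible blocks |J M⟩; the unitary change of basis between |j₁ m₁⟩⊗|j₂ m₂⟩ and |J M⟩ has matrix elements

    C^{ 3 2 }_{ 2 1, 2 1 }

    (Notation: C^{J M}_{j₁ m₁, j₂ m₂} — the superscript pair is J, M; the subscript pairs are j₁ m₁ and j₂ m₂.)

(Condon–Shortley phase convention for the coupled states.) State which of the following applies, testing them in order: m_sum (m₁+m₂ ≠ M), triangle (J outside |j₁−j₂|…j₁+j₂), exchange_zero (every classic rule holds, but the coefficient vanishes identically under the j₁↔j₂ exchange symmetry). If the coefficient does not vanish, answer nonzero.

m-sum: m₁+m₂ = 1+1 = 2, M = 2  ✓
triangle: |j₁−j₂| = 0 ≤ J = 3 ≤ j₁+j₂ = 4  ✓
exchange: j₁=j₂ and m₁=m₂, and (−1)^(j₁+j₂−J) = (−1)^1 = −1 forces ⟨j₁m₁;j₂m₂|JM⟩ = −⟨j₂m₂;j₁m₁|JM⟩ = −⟨j₁m₁;j₂m₂|JM⟩ ⇒ the coefficient vanishes identically
Racah sum check: Σ_k collapses to 0 ⇒ CG = 0

exchange_zero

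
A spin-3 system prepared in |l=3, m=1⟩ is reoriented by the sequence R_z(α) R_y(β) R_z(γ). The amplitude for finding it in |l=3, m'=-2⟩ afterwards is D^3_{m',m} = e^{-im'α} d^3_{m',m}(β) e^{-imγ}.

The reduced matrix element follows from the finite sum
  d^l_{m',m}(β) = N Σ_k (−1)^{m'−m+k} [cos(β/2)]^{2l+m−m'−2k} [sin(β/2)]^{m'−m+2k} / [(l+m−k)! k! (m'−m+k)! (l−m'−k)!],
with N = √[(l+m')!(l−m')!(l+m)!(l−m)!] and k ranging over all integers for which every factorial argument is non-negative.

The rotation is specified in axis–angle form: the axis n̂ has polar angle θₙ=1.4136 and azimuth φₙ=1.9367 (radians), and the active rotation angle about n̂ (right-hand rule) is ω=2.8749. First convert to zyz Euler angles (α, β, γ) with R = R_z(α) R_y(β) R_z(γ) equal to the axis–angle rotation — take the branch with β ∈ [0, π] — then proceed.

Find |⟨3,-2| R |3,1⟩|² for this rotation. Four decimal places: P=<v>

P=0.2811

Axis–angle → zyz. n̂ = (sinθₙcosφₙ, sinθₙsinφₙ, cosθₙ) = (-0.353382, +0.922287, +0.156550), ω = 2.8749.
R = I cosω + sinω [n̂]ₓ + (1−cosω) n̂n̂ᵀ gives
  R = [-0.719305, -0.681574, +0.134374; -0.599059, +0.706508, +0.376794; -0.351750, +0.190532, -0.916499]
β = atan2(√(R₁₃²+R₂₃²), R₃₃) = 2.730034; α = atan2(R₂₃, R₁₃) mod 2π = 1.228233; γ = atan2(R₃₂, −R₃₁) mod 2π = 0.496425
D^3_{-2,1}(1.2282,2.7300,0.4964) = e^{-i·-2·1.2282}·d^3_{-2,1}(2.7300)·e^{-i·1·0.4964}. Compute d first:
c=cos(2.730034/2)=0.204330, s=sin(2.730034/2)=0.978902; N=√[1·120·24·2]=75.894664
The bounds max(0,m−m')=3 and min(l+m,l−m')=4 give 2 terms
  k=3: (−1)^0·75.8947/(12)·0.2043^3·0.9789^3 = +0.050611
  k=4: (−1)^1·75.8947/(24)·0.2043^1·0.9789^5 = -0.580802
d^3_{-2,1}(2.7300) = +0.050611 -0.580802 = -0.530191
|D^3_{-2,1}|² = |d^3_{-2,1}(β)|² = (-0.530191)² = 0.281103 (the z-rotation phases have unit modulus)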